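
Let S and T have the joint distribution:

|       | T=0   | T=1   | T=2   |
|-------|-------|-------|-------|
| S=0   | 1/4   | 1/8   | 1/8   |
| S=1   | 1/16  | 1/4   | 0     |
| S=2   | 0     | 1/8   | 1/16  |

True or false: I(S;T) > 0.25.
Marginal P(S) (row sums):
  P(S=0) = 1/4 + 1/8 + 1/8 = 1/2
  P(S=1) = 1/16 + 1/4 + 0 = 5/16
  P(S=2) = 0 + 1/8 + 1/16 = 3/16
Marginal P(T) (column sums):
  P(T=0) = 1/4 + 1/16 + 0 = 5/16
  P(T=1) = 1/8 + 1/4 + 1/8 = 1/2
  P(T=2) = 1/8 + 0 + 1/16 = 3/16

H(S) = -[(1/2)·log₂(1/2) + (5/16)·log₂(5/16) + (3/16)·log₂(3/16)]
  = 0.5000 + 0.5244 + 0.4528
  = 1.4772 bits
H(T) = -[(5/16)·log₂(5/16) + (1/2)·log₂(1/2) + (3/16)·log₂(3/16)]
  = 0.5244 + 0.5000 + 0.4528
  = 1.4772 bits
H(S,T) = -[(1/4)·log₂(1/4) + (1/8)·log₂(1/8) + (1/8)·log₂(1/8) + (1/16)·log₂(1/16) + (1/4)·log₂(1/4) + (1/8)·log₂(1/8) + (1/16)·log₂(1/16)]
  = 0.5000 + 0.3750 + 0.3750 + 0.2500 + 0.5000 + 0.3750 + 0.2500
  = 2.6250 bits

I(S;T) = H(S) + H(T) - H(S,T)
  = 1.4772 + 1.4772 - 2.6250
  = 0.3294 bits

True. I(S;T) = 0.3294 bits, which is > 0.25 bits.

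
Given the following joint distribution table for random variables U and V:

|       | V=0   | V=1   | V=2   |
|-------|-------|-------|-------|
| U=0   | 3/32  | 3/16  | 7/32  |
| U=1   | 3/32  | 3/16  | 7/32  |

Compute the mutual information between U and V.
Marginal P(U) (row sums):
  P(U=0) = 3/32 + 3/16 + 7/32 = 1/2
  P(U=1) = 3/32 + 3/16 + 7/32 = 1/2
Marginal P(V) (column sums):
  P(V=0) = 3/32 + 3/32 = 3/16
  P(V=1) = 3/16 + 3/16 = 3/8
  P(V=2) = 7/32 + 7/32 = 7/16

H(U) = -[(1/2)·log₂(1/2) + (1/2)·log₂(1/2)]
  = 0.5000 + 0.5000
  = 1.0000 bits
H(V) = -[(3/16)·log₂(3/16) + (3/8)·log₂(3/8) + (7/16)·log₂(7/16)]
  = 0.4528 + 0.5306 + 0.5218
  = 1.5052 bits
H(U,V) = -[(3/32)·log₂(3/32) + (3/16)·log₂(3/16) + (7/32)·log₂(7/32) + (3/32)·log₂(3/32) + (3/16)·log₂(3/16) + (7/32)·log₂(7/32)]
  = 0.3202 + 0.4528 + 0.4796 + 0.3202 + 0.4528 + 0.4796
  = 2.5052 bits

I(U;V) = H(U) + H(V) - H(U,V)
  = 1.0000 + 1.5052 - 2.5052
  = 0.0000 bits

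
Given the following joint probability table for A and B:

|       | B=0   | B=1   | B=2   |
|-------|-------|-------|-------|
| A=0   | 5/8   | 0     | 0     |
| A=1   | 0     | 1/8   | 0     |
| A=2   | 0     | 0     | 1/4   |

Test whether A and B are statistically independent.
Marginal P(A) (row sums):
  P(A=0) = 5/8 + 0 + 0 = 5/8
  P(A=1) = 0 + 1/8 + 0 = 1/8
  P(A=2) = 0 + 0 + 1/4 = 1/4
Marginal P(B) (column sums):
  P(B=0) = 5/8 + 0 + 0 = 5/8
  P(B=1) = 0 + 1/8 + 0 = 1/8
  P(B=2) = 0 + 0 + 1/4 = 1/4

A and B are independent iff P(A=i,B=j) = P(A=i)·P(B=j) for every cell.
  P(A=0)·P(B=0) = 5/8 × 5/8 = 25/64, but P(A=0,B=0) = 5/8 ✗

No, A and B are not independent. Quantitatively, I(A;B) > 0:

H(A) = -[(5/8)·log₂(5/8) + (1/8)·log₂(1/8) + (1/4)·log₂(1/4)]
  = 0.4238 + 0.3750 + 0.5000
  = 1.2988 bits
H(B) = -[(5/8)·log₂(5/8) + (1/8)·log₂(1/8) + (1/4)·log₂(1/4)]
  = 0.4238 + 0.3750 + 0.5000
  = 1.2988 bits
H(A,B) = -[(5/8)·log₂(5/8) + (1/8)·log₂(1/8) + (1/4)·log₂(1/4)]
  = 0.4238 + 0.3750 + 0.5000
  = 1.2988 bits
I(A;B) = H(A) + H(B) - H(A,B) = 1.2988 + 1.2988 - 1.2988 = 1.2988 bits > 0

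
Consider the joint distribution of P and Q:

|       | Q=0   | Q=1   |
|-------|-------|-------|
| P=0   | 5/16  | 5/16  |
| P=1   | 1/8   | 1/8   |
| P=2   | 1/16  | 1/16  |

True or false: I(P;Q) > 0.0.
Marginal P(P) (row sums):
  P(P=0) = 5/16 + 5/16 = 5/8
  P(P=1) = 1/8 + 1/8 = 1/4
  P(P=2) = 1/16 + 1/16 = 1/8
Marginal P(Q) (column sums):
  P(Q=0) = 5/16 + 1/8 + 1/16 = 1/2
  P(Q=1) = 5/16 + 1/8 + 1/16 = 1/2

H(P) = -[(5/8)·log₂(5/8) + (1/4)·log₂(1/4) + (1/8)·log₂(1/8)]
  = 0.4238 + 0.5000 + 0.3750
  = 1.2988 bits
H(Q) = -[(1/2)·log₂(1/2) + (1/2)·log₂(1/2)]
  = 0.5000 + 0.5000
  = 1.0000 bits
H(P,Q) = -[(5/16)·log₂(5/16) + (5/16)·log₂(5/16) + (1/8)·log₂(1/8) + (1/8)·log₂(1/8) + (1/16)·log₂(1/16) + (1/16)·log₂(1/16)]
  = 0.5244 + 0.5244 + 0.3750 + 0.3750 + 0.2500 + 0.2500
  = 2.2988 bits

I(P;Q) = H(P) + H(Q) - H(P,Q)
  = 1.2988 + 1.0000 - 2.2988
  = 0.0000 bits

False. I(P;Q) = 0.0000 bits, which is ≤ 0.0 bits.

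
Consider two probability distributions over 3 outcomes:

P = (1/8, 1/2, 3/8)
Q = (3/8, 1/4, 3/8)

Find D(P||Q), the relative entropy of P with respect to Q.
D(P||Q) = Σ P(i) log₂(P(i)/Q(i))
  i=0: (1/8) × log₂((1/8)/(3/8)) = (1/8) × log₂(1/3) = -0.1981
  i=1: (1/2) × log₂((1/2)/(1/4)) = (1/2) × log₂(2) = 0.5000
  i=2: (3/8) × log₂((3/8)/(3/8)) = (3/8) × log₂(1) = 0.0000
D(P||Q) = -0.1981 + 0.5000 + 0.0000
  = 0.3019 bits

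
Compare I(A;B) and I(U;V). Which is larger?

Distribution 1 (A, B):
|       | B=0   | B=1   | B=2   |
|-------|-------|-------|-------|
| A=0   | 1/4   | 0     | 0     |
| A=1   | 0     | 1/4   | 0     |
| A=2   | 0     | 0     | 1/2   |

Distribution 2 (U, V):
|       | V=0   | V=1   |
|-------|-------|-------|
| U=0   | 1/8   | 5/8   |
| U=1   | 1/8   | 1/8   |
Distribution 1 (A, B):
Marginal P(A) (row sums):
  P(A=0) = 1/4 + 0 + 0 = 1/4
  P(A=1) = 0 + 1/4 + 0 = 1/4
  P(A=2) = 0 + 0 + 1/2 = 1/2
Marginal P(B) (column sums):
  P(B=0) = 1/4 + 0 + 0 = 1/4
  P(B=1) = 0 + 1/4 + 0 = 1/4
  P(B=2) = 0 + 0 + 1/2 = 1/2

H(A) = -[(1/4)·log₂(1/4) + (1/4)·log₂(1/4) + (1/2)·log₂(1/2)]
  = 0.5000 + 0.5000 + 0.5000
  = 1.5000 bits
H(B) = -[(1/4)·log₂(1/4) + (1/4)·log₂(1/4) + (1/2)·log₂(1/2)]
  = 0.5000 + 0.5000 + 0.5000
  = 1.5000 bits
H(A,B) = -[(1/4)·log₂(1/4) + (1/4)·log₂(1/4) + (1/2)·log₂(1/2)]
  = 0.5000 + 0.5000 + 0.5000
  = 1.5000 bits

I(A;B) = H(A) + H(B) - H(A,B)
  = 1.5000 + 1.5000 - 1.5000
  = 1.5000 bits

Distribution 2 (U, V):
Marginal P(U) (row sums):
  P(U=0) = 1/8 + 5/8 = 3/4
  P(U=1) = 1/8 + 1/8 = 1/4
Marginal P(V) (column sums):
  P(V=0) = 1/8 + 1/8 = 1/4
  P(V=1) = 5/8 + 1/8 = 3/4

H(U) = -[(3/4)·log₂(3/4) + (1/4)·log₂(1/4)]
  = 0.3113 + 0.5000
  = 0.8113 bits
H(V) = -[(1/4)·log₂(1/4) + (3/4)·log₂(3/4)]
  = 0.5000 + 0.3113
  = 0.8113 bits
H(U,V) = -[(1/8)·log₂(1/8) + (5/8)·log₂(5/8) + (1/8)·log₂(1/8) + (1/8)·log₂(1/8)]
  = 0.3750 + 0.4238 + 0.3750 + 0.3750
  = 1.5488 bits

I(U;V) = H(U) + H(V) - H(U,V)
  = 0.8113 + 0.8113 - 1.5488
  = 0.0738 bits

I(A;B) = 1.5000 bits > I(U;V) = 0.0738 bits, so (A, B) has the higher mutual information (stronger dependence).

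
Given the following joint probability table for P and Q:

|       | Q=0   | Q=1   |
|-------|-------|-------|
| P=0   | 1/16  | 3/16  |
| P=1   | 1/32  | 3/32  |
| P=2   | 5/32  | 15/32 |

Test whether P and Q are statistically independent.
Marginal P(P) (row sums):
  P(P=0) = 1/16 + 3/16 = 1/4
  P(P=1) = 1/32 + 3/32 = 1/8
  P(P=2) = 5/32 + 15/32 = 5/8
Marginal P(Q) (column sums):
  P(Q=0) = 1/16 + 1/32 + 5/32 = 1/4
  P(Q=1) = 3/16 + 3/32 + 15/32 = 3/4

P and Q are independent iff P(P=i,Q=j) = P(P=i)·P(Q=j) for every cell.
  P(P=0)·P(Q=0) = 1/4 × 1/4 = 1/16 = P(P=0,Q=0) ✓
  P(P=0)·P(Q=1) = 1/4 × 3/4 = 3/16 = P(P=0,Q=1) ✓
  P(P=1)·P(Q=0) = 1/8 × 1/4 = 1/32 = P(P=1,Q=0) ✓
  P(P=1)·P(Q=1) = 1/8 × 3/4 = 3/32 = P(P=1,Q=1) ✓
  P(P=2)·P(Q=0) = 5/8 × 1/4 = 5/32 = P(P=2,Q=0) ✓
  P(P=2)·P(Q=1) = 5/8 × 3/4 = 15/32 = P(P=2,Q=1) ✓

Yes, P and Q are independent: every cell factors, so I(P;Q) = 0 bits.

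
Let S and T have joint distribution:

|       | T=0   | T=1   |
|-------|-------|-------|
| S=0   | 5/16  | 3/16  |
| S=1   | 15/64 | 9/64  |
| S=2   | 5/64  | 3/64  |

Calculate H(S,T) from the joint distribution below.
H(S,T) = -Σ P(S,T) log₂ P(S,T), summed over the non-zero cells:
H(S,T) = -[(5/16)·log₂(5/16) + (3/16)·log₂(3/16) + (15/64)·log₂(15/64) + (9/64)·log₂(9/64) + (5/64)·log₂(5/64) + (3/64)·log₂(3/64)]
  = 0.5244 + 0.4528 + 0.4906 + 0.3980 + 0.2873 + 0.2070
  = 2.3601 bits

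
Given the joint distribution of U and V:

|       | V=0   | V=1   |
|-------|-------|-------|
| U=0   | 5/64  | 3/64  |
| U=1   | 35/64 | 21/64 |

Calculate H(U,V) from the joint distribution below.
H(U,V) = -Σ P(U,V) log₂ P(U,V), summed over the non-zero cells:
H(U,V) = -[(5/64)·log₂(5/64) + (3/64)·log₂(3/64) + (35/64)·log₂(35/64) + (21/64)·log₂(21/64)]
  = 0.2873 + 0.2070 + 0.4762 + 0.5275
  = 1.4980 bits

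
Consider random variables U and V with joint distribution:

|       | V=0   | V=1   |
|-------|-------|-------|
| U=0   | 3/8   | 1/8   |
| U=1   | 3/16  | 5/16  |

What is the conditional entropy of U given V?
Marginal P(V) (column sums):
  P(V=0) = 3/8 + 3/16 = 9/16
  P(V=1) = 1/8 + 5/16 = 7/16

H(U|V) = -Σ P(U,V)·log₂ P(U|V), where P(U|V) = P(U,V) / P(V)
  (U=0,V=0): P(U|V) = (3/8)/(9/16) = 2/3;  -(3/8)·log₂(2/3) = 0.2194
  (U=0,V=1): P(U|V) = (1/8)/(7/16) = 2/7;  -(1/8)·log₂(2/7) = 0.2259
  (U=1,V=0): P(U|V) = (3/16)/(9/16) = 1/3;  -(3/16)·log₂(1/3) = 0.2972
  (U=1,V=1): P(U|V) = (5/16)/(7/16) = 5/7;  -(5/16)·log₂(5/7) = 0.1517
H(U|V) = 0.2194 + 0.2259 + 0.2972 + 0.1517
  = 0.8942 bits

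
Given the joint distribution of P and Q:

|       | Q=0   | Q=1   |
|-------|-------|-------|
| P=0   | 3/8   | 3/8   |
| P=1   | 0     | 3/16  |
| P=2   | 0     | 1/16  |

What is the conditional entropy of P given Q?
Marginal P(Q) (column sums):
  P(Q=0) = 3/8 + 0 + 0 = 3/8
  P(Q=1) = 3/8 + 3/16 + 1/16 = 5/8

H(P|Q) = -Σ P(P,Q)·log₂ P(P|Q), where P(P|Q) = P(P,Q) / P(Q)
  (cells with P(P,Q) = 0 contribute 0)
  (P=0,Q=0): P(P|Q) = (3/8)/(3/8) = 1;  -(3/8)·log₂(1) = 0.0000
  (P=0,Q=1): P(P|Q) = (3/8)/(5/8) = 3/5;  -(3/8)·log₂(3/5) = 0.2764
  (P=1,Q=1): P(P|Q) = (3/16)/(5/8) = 3/10;  -(3/16)·log₂(3/10) = 0.3257
  (P=2,Q=1): P(P|Q) = (1/16)/(5/8) = 1/10;  -(1/16)·log₂(1/10) = 0.2076
H(P|Q) = 0.0000 + 0.2764 + 0.3257 + 0.2076
  = 0.8097 bits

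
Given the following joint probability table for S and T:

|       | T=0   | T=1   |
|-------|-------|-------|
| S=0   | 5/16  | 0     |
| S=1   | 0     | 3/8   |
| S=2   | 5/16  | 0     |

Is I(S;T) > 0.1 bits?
Marginal P(S) (row sums):
  P(S=0) = 5/16 + 0 = 5/16
  P(S=1) = 0 + 3/8 = 3/8
  P(S=2) = 5/16 + 0 = 5/16
Marginal P(T) (column sums):
  P(T=0) = 5/16 + 0 + 5/16 = 5/8
  P(T=1) = 0 + 3/8 + 0 = 3/8

H(S) = -[(5/16)·log₂(5/16) + (3/8)·log₂(3/8) + (5/16)·log₂(5/16)]
  = 0.5244 + 0.5306 + 0.5244
  = 1.5794 bits
H(T) = -[(5/8)·log₂(5/8) + (3/8)·log₂(3/8)]
  = 0.4238 + 0.5306
  = 0.9544 bits
H(S,T) = -[(5/16)·log₂(5/16) + (3/8)·log₂(3/8) + (5/16)·log₂(5/16)]
  = 0.5244 + 0.5306 + 0.5244
  = 1.5794 bits

I(S;T) = H(S) + H(T) - H(S,T)
  = 1.5794 + 0.9544 - 1.5794
  = 0.9544 bits

Yes. I(S;T) = 0.9544 bits, which is > 0.1 bits.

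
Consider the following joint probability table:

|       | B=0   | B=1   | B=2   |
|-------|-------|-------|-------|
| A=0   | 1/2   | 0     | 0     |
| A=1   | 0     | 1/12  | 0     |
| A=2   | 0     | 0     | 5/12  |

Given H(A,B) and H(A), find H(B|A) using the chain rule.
From the chain rule: H(A,B) = H(A) + H(B|A)
Therefore: H(B|A) = H(A,B) - H(A)

H(A,B) = -[(1/2)·log₂(1/2) + (1/12)·log₂(1/12) + (5/12)·log₂(5/12)]
  = 0.5000 + 0.2987 + 0.5263
  = 1.3250 bits
Marginal P(A) (row sums):
  P(A=0) = 1/2 + 0 + 0 = 1/2
  P(A=1) = 0 + 1/12 + 0 = 1/12
  P(A=2) = 0 + 0 + 5/12 = 5/12
H(A) = -[(1/2)·log₂(1/2) + (1/12)·log₂(1/12) + (5/12)·log₂(5/12)]
  = 0.5000 + 0.2987 + 0.5263
  = 1.3250 bits

H(B|A) = 1.3250 - 1.3250 = 0.0000 bits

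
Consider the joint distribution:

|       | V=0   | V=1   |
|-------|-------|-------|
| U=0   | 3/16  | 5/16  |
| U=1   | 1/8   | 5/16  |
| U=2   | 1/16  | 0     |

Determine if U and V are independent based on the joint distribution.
Marginal P(U) (row sums):
  P(U=0) = 3/16 + 5/16 = 1/2
  P(U=1) = 1/8 + 5/16 = 7/16
  P(U=2) = 1/16 + 0 = 1/16
Marginal P(V) (column sums):
  P(V=0) = 3/16 + 1/8 + 1/16 = 3/8
  P(V=1) = 5/16 + 5/16 + 0 = 5/8

U and V are independent iff P(U=i,V=j) = P(U=i)·P(V=j) for every cell.
  P(U=1)·P(V=0) = 7/16 × 3/8 = 21/128, but P(U=1,V=0) = 1/8 ✗

No, U and V are not independent. Quantitatively, I(U;V) > 0:

H(U) = -[(1/2)·log₂(1/2) + (7/16)·log₂(7/16) + (1/16)·log₂(1/16)]
  = 0.5000 + 0.5218 + 0.2500
  = 1.2718 bits
H(V) = -[(3/8)·log₂(3/8) + (5/8)·log₂(5/8)]
  = 0.5306 + 0.4238
  = 0.9544 bits
H(U,V) = -[(3/16)·log₂(3/16) + (5/16)·log₂(5/16) + (1/8)·log₂(1/8) + (5/16)·log₂(5/16) + (1/16)·log₂(1/16)]
  = 0.4528 + 0.5244 + 0.3750 + 0.5244 + 0.2500
  = 2.1266 bits
I(U;V) = H(U) + H(V) - H(U,V) = 1.2718 + 0.9544 - 2.1266 = 0.0996 bits > 0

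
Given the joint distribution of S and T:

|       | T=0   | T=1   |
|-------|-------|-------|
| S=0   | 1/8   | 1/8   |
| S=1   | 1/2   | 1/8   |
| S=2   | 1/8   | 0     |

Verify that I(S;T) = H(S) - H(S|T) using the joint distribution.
Left side, from I(S;T) = H(S) + H(T) - H(S,T):
Marginal P(S) (row sums):
  P(S=0) = 1/8 + 1/8 = 1/4
  P(S=1) = 1/2 + 1/8 = 5/8
  P(S=2) = 1/8 + 0 = 1/8
Marginal P(T) (column sums):
  P(T=0) = 1/8 + 1/2 + 1/8 = 3/4
  P(T=1) = 1/8 + 1/8 + 0 = 1/4

H(S) = -[(1/4)·log₂(1/4) + (5/8)·log₂(5/8) + (1/8)·log₂(1/8)]
  = 0.5000 + 0.4238 + 0.3750
  = 1.2988 bits
H(T) = -[(3/4)·log₂(3/4) + (1/4)·log₂(1/4)]
  = 0.3113 + 0.5000
  = 0.8113 bits
H(S,T) = -[(1/8)·log₂(1/8) + (1/8)·log₂(1/8) + (1/2)·log₂(1/2) + (1/8)·log₂(1/8) + (1/8)·log₂(1/8)]
  = 0.3750 + 0.3750 + 0.5000 + 0.3750 + 0.3750
  = 2.0000 bits

I(S;T) = H(S) + H(T) - H(S,T)
  = 1.2988 + 0.8113 - 2.0000
  = 0.1101 bits

Right side, with H(S|T) computed directly from the conditional probabilities:
H(S|T) = -Σ P(S,T)·log₂ P(S|T), where P(S|T) = P(S,T) / P(T)
  (cells with P(S,T) = 0 contribute 0)
  (S=0,T=0): P(S|T) = (1/8)/(3/4) = 1/6;  -(1/8)·log₂(1/6) = 0.3231
  (S=0,T=1): P(S|T) = (1/8)/(1/4) = 1/2;  -(1/8)·log₂(1/2) = 0.1250
  (S=1,T=0): P(S|T) = (1/2)/(3/4) = 2/3;  -(1/2)·log₂(2/3) = 0.2925
  (S=1,T=1): P(S|T) = (1/8)/(1/4) = 1/2;  -(1/8)·log₂(1/2) = 0.1250
  (S=2,T=0): P(S|T) = (1/8)/(3/4) = 1/6;  -(1/8)·log₂(1/6) = 0.3231
H(S|T) = 0.3231 + 0.1250 + 0.2925 + 0.1250 + 0.3231
  = 1.1887 bits
H(S) - H(S|T) = 1.2988 - 1.1887 = 0.1101 bits

Both sides equal 0.1101 bits, so I(S;T) = H(S) - H(S|T) ✓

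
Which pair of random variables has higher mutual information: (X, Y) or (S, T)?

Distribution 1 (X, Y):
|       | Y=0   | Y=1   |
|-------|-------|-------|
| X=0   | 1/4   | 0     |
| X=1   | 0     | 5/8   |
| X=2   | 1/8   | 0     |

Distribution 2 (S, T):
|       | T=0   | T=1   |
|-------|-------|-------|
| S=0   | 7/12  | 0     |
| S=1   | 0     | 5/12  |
Distribution 1 (X, Y):
Marginal P(X) (row sums):
  P(X=0) = 1/4 + 0 = 1/4
  P(X=1) = 0 + 5/8 = 5/8
  P(X=2) = 1/8 + 0 = 1/8
Marginal P(Y) (column sums):
  P(Y=0) = 1/4 + 0 + 1/8 = 3/8
  P(Y=1) = 0 + 5/8 + 0 = 5/8

H(X) = -[(1/4)·log₂(1/4) + (5/8)·log₂(5/8) + (1/8)·log₂(1/8)]
  = 0.5000 + 0.4238 + 0.3750
  = 1.2988 bits
H(Y) = -[(3/8)·log₂(3/8) + (5/8)·log₂(5/8)]
  = 0.5306 + 0.4238
  = 0.9544 bits
H(X,Y) = -[(1/4)·log₂(1/4) + (5/8)·log₂(5/8) + (1/8)·log₂(1/8)]
  = 0.5000 + 0.4238 + 0.3750
  = 1.2988 bits

I(X;Y) = H(X) + H(Y) - H(X,Y)
  = 1.2988 + 0.9544 - 1.2988
  = 0.9544 bits

Distribution 2 (S, T):
Marginal P(S) (row sums):
  P(S=0) = 7/12 + 0 = 7/12
  P(S=1) = 0 + 5/12 = 5/12
Marginal P(T) (column sums):
  P(T=0) = 7/12 + 0 = 7/12
  P(T=1) = 0 + 5/12 = 5/12

H(S) = -[(7/12)·log₂(7/12) + (5/12)·log₂(5/12)]
  = 0.4536 + 0.5263
  = 0.9799 bits
H(T) = -[(7/12)·log₂(7/12) + (5/12)·log₂(5/12)]
  = 0.4536 + 0.5263
  = 0.9799 bits
H(S,T) = -[(7/12)·log₂(7/12) + (5/12)·log₂(5/12)]
  = 0.4536 + 0.5263
  = 0.9799 bits

I(S;T) = H(S) + H(T) - H(S,T)
  = 0.9799 + 0.9799 - 0.9799
  = 0.9799 bits

I(S;T) = 0.9799 bits > I(X;Y) = 0.9544 bits, so (S, T) has the higher mutual information (stronger dependence).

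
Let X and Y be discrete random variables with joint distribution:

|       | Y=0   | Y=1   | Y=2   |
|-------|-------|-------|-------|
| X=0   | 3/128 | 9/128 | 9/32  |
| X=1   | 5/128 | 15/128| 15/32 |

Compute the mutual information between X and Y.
Marginal P(X) (row sums):
  P(X=0) = 3/128 + 9/128 + 9/32 = 3/8
  P(X=1) = 5/128 + 15/128 + 15/32 = 5/8
Marginal P(Y) (column sums):
  P(Y=0) = 3/128 + 5/128 = 1/16
  P(Y=1) = 9/128 + 15/128 = 3/16
  P(Y=2) = 9/32 + 15/32 = 3/4

H(X) = -[(3/8)·log₂(3/8) + (5/8)·log₂(5/8)]
  = 0.5306 + 0.4238
  = 0.9544 bits
H(Y) = -[(1/16)·log₂(1/16) + (3/16)·log₂(3/16) + (3/4)·log₂(3/4)]
  = 0.2500 + 0.4528 + 0.3113
  = 1.0141 bits
H(X,Y) = -[(3/128)·log₂(3/128) + (9/128)·log₂(9/128) + (9/32)·log₂(9/32) + (5/128)·log₂(5/128) + (15/128)·log₂(15/128) + (15/32)·log₂(15/32)]
  = 0.1269 + 0.2693 + 0.5147 + 0.1827 + 0.3625 + 0.5124
  = 1.9685 bits

I(X;Y) = H(X) + H(Y) - H(X,Y)
  = 0.9544 + 1.0141 - 1.9685
  = 0.0000 bits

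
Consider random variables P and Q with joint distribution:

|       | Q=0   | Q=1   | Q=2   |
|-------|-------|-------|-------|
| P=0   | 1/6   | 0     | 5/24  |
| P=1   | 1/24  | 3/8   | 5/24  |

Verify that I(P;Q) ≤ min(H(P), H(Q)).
Marginal P(P) (row sums):
  P(P=0) = 1/6 + 0 + 5/24 = 3/8
  P(P=1) = 1/24 + 3/8 + 5/24 = 5/8
Marginal P(Q) (column sums):
  P(Q=0) = 1/6 + 1/24 = 5/24
  P(Q=1) = 0 + 3/8 = 3/8
  P(Q=2) = 5/24 + 5/24 = 5/12

H(P) = -[(3/8)·log₂(3/8) + (5/8)·log₂(5/8)]
  = 0.5306 + 0.4238
  = 0.9544 bits
H(Q) = -[(5/24)·log₂(5/24) + (3/8)·log₂(3/8) + (5/12)·log₂(5/12)]
  = 0.4715 + 0.5306 + 0.5263
  = 1.5284 bits
H(P,Q) = -[(1/6)·log₂(1/6) + (5/24)·log₂(5/24) + (1/24)·log₂(1/24) + (3/8)·log₂(3/8) + (5/24)·log₂(5/24)]
  = 0.4308 + 0.4715 + 0.1910 + 0.5306 + 0.4715
  = 2.0954 bits

I(P;Q) = H(P) + H(Q) - H(P,Q)
  = 0.9544 + 1.5284 - 2.0954
  = 0.3874 bits

min(H(P), H(Q)) = min(0.9544, 1.5284) = 0.9544 bits
Since 0.3874 ≤ 0.9544, the bound is satisfied ✓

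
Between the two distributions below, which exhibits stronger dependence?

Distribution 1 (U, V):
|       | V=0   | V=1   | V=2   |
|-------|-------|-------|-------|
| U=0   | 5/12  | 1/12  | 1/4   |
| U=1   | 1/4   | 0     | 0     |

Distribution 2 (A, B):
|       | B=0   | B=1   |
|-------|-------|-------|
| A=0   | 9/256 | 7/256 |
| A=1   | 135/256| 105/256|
Distribution 1 (U, V):
Marginal P(U) (row sums):
  P(U=0) = 5/12 + 1/12 + 1/4 = 3/4
  P(U=1) = 1/4 + 0 + 0 = 1/4
Marginal P(V) (column sums):
  P(V=0) = 5/12 + 1/4 = 2/3
  P(V=1) = 1/12 + 0 = 1/12
  P(V=2) = 1/4 + 0 = 1/4

H(U) = -[(3/4)·log₂(3/4) + (1/4)·log₂(1/4)]
  = 0.3113 + 0.5000
  = 0.8113 bits
H(V) = -[(2/3)·log₂(2/3) + (1/12)·log₂(1/12) + (1/4)·log₂(1/4)]
  = 0.3900 + 0.2987 + 0.5000
  = 1.1887 bits
H(U,V) = -[(5/12)·log₂(5/12) + (1/12)·log₂(1/12) + (1/4)·log₂(1/4) + (1/4)·log₂(1/4)]
  = 0.5263 + 0.2987 + 0.5000 + 0.5000
  = 1.8250 bits

I(U;V) = H(U) + H(V) - H(U,V)
  = 0.8113 + 1.1887 - 1.8250
  = 0.1750 bits

Distribution 2 (A, B):
Marginal P(A) (row sums):
  P(A=0) = 9/256 + 7/256 = 1/16
  P(A=1) = 135/256 + 105/256 = 15/16
Marginal P(B) (column sums):
  P(B=0) = 9/256 + 135/256 = 9/16
  P(B=1) = 7/256 + 105/256 = 7/16

H(A) = -[(1/16)·log₂(1/16) + (15/16)·log₂(15/16)]
  = 0.2500 + 0.0873
  = 0.3373 bits
H(B) = -[(9/16)·log₂(9/16) + (7/16)·log₂(7/16)]
  = 0.4669 + 0.5218
  = 0.9887 bits
H(A,B) = -[(9/256)·log₂(9/256) + (7/256)·log₂(7/256) + (135/256)·log₂(135/256) + (105/256)·log₂(105/256)]
  = 0.1698 + 0.1420 + 0.4868 + 0.5274
  = 1.3260 bits

I(A;B) = H(A) + H(B) - H(A,B)
  = 0.3373 + 0.9887 - 1.3260
  = 0.0000 bits

I(U;V) = 0.1750 bits > I(A;B) = 0.0000 bits, so (U, V) has the higher mutual information (stronger dependence).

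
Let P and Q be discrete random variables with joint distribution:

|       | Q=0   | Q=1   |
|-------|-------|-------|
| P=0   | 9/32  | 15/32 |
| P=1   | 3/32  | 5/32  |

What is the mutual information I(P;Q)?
Marginal P(P) (row sums):
  P(P=0) = 9/32 + 15/32 = 3/4
  P(P=1) = 3/32 + 5/32 = 1/4
Marginal P(Q) (column sums):
  P(Q=0) = 9/32 + 3/32 = 3/8
  P(Q=1) = 15/32 + 5/32 = 5/8

H(P) = -[(3/4)·log₂(3/4) + (1/4)·log₂(1/4)]
  = 0.3113 + 0.5000
  = 0.8113 bits
H(Q) = -[(3/8)·log₂(3/8) + (5/8)·log₂(5/8)]
  = 0.5306 + 0.4238
  = 0.9544 bits
H(P,Q) = -[(9/32)·log₂(9/32) + (15/32)·log₂(15/32) + (3/32)·log₂(3/32) + (5/32)·log₂(5/32)]
  = 0.5147 + 0.5124 + 0.3202 + 0.4184
  = 1.7657 bits

I(P;Q) = H(P) + H(Q) - H(P,Q)
  = 0.8113 + 0.9544 - 1.7657
  = 0.0000 bits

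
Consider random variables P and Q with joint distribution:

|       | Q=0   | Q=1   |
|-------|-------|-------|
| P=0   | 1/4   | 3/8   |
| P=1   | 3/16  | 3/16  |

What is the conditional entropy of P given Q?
Marginal P(Q) (column sums):
  P(Q=0) = 1/4 + 3/16 = 7/16
  P(Q=1) = 3/8 + 3/16 = 9/16

H(P|Q) = -Σ P(P,Q)·log₂ P(P|Q), where P(P|Q) = P(P,Q) / P(Q)
  (P=0,Q=0): P(P|Q) = (1/4)/(7/16) = 4/7;  -(1/4)·log₂(4/7) = 0.2018
  (P=0,Q=1): P(P|Q) = (3/8)/(9/16) = 2/3;  -(3/8)·log₂(2/3) = 0.2194
  (P=1,Q=0): P(P|Q) = (3/16)/(7/16) = 3/7;  -(3/16)·log₂(3/7) = 0.2292
  (P=1,Q=1): P(P|Q) = (3/16)/(9/16) = 1/3;  -(3/16)·log₂(1/3) = 0.2972
H(P|Q) = 0.2018 + 0.2194 + 0.2292 + 0.2972
  = 0.9476 bits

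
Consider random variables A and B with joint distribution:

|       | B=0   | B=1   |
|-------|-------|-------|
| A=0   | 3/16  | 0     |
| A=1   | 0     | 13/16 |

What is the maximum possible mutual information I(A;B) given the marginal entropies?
The upper bound on mutual information is I(A;B) ≤ min(H(A), H(B)).

Marginal P(A) (row sums):
  P(A=0) = 3/16 + 0 = 3/16
  P(A=1) = 0 + 13/16 = 13/16
Marginal P(B) (column sums):
  P(B=0) = 3/16 + 0 = 3/16
  P(B=1) = 0 + 13/16 = 13/16

H(A) = -[(3/16)·log₂(3/16) + (13/16)·log₂(13/16)]
  = 0.4528 + 0.2434
  = 0.6962 bits
H(B) = -[(3/16)·log₂(3/16) + (13/16)·log₂(13/16)]
  = 0.4528 + 0.2434
  = 0.6962 bits

Maximum possible I(A;B) = min(0.6962, 0.6962) = 0.6962 bits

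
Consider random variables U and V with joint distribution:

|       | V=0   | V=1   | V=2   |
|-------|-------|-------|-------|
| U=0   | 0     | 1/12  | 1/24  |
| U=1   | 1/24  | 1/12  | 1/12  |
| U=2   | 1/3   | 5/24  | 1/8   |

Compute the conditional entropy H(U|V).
Marginal P(V) (column sums):
  P(V=0) = 0 + 1/24 + 1/3 = 3/8
  P(V=1) = 1/12 + 1/12 + 5/24 = 3/8
  P(V=2) = 1/24 + 1/12 + 1/8 = 1/4

H(U|V) = -Σ P(U,V)·log₂ P(U|V), where P(U|V) = P(U,V) / P(V)
  (cells with P(U,V) = 0 contribute 0)
  (U=0,V=1): P(U|V) = (1/12)/(3/8) = 2/9;  -(1/12)·log₂(2/9) = 0.1808
  (U=0,V=2): P(U|V) = (1/24)/(1/4) = 1/6;  -(1/24)·log₂(1/6) = 0.1077
  (U=1,V=0): P(U|V) = (1/24)/(3/8) = 1/9;  -(1/24)·log₂(1/9) = 0.1321
  (U=1,V=1): P(U|V) = (1/12)/(3/8) = 2/9;  -(1/12)·log₂(2/9) = 0.1808
  (U=1,V=2): P(U|V) = (1/12)/(1/4) = 1/3;  -(1/12)·log₂(1/3) = 0.1321
  (U=2,V=0): P(U|V) = (1/3)/(3/8) = 8/9;  -(1/3)·log₂(8/9) = 0.0566
  (U=2,V=1): P(U|V) = (5/24)/(3/8) = 5/9;  -(5/24)·log₂(5/9) = 0.1767
  (U=2,V=2): P(U|V) = (1/8)/(1/4) = 1/2;  -(1/8)·log₂(1/2) = 0.1250
H(U|V) = 0.1808 + 0.1077 + 0.1321 + 0.1808 + 0.1321 + 0.0566 + 0.1767 + 0.1250
  = 1.0918 bits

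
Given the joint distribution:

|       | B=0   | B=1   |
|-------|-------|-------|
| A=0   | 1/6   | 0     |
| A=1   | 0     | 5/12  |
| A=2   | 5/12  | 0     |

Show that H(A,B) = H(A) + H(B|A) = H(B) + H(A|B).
Marginal P(A) (row sums):
  P(A=0) = 1/6 + 0 = 1/6
  P(A=1) = 0 + 5/12 = 5/12
  P(A=2) = 5/12 + 0 = 5/12
Marginal P(B) (column sums):
  P(B=0) = 1/6 + 0 + 5/12 = 7/12
  P(B=1) = 0 + 5/12 + 0 = 5/12

Decomposition 1: H(A) + H(B|A)
H(A) = -[(1/6)·log₂(1/6) + (5/12)·log₂(5/12) + (5/12)·log₂(5/12)]
  = 0.4308 + 0.5263 + 0.5263
  = 1.4834 bits
H(B|A) = -Σ P(A,B)·log₂ P(B|A), where P(B|A) = P(A,B) / P(A)
  (cells with P(A,B) = 0 contribute 0)
  (A=0,B=0): P(B|A) = (1/6)/(1/6) = 1;  -(1/6)·log₂(1) = 0.0000
  (A=1,B=1): P(B|A) = (5/12)/(5/12) = 1;  -(5/12)·log₂(1) = 0.0000
  (A=2,B=0): P(B|A) = (5/12)/(5/12) = 1;  -(5/12)·log₂(1) = 0.0000
H(B|A) = 0.0000 + 0.0000 + 0.0000
  = 0.0000 bits
H(A) + H(B|A) = 1.4834 + 0.0000 = 1.4834 bits

Decomposition 2: H(B) + H(A|B)
H(B) = -[(7/12)·log₂(7/12) + (5/12)·log₂(5/12)]
  = 0.4536 + 0.5263
  = 0.9799 bits
H(A|B) = -Σ P(A,B)·log₂ P(A|B), where P(A|B) = P(A,B) / P(B)
  (cells with P(A,B) = 0 contribute 0)
  (A=0,B=0): P(A|B) = (1/6)/(7/12) = 2/7;  -(1/6)·log₂(2/7) = 0.3012
  (A=1,B=1): P(A|B) = (5/12)/(5/12) = 1;  -(5/12)·log₂(1) = 0.0000
  (A=2,B=0): P(A|B) = (5/12)/(7/12) = 5/7;  -(5/12)·log₂(5/7) = 0.2023
H(A|B) = 0.3012 + 0.0000 + 0.2023
  = 0.5035 bits
H(B) + H(A|B) = 0.9799 + 0.5035 = 1.4834 bits

Direct computation of the joint entropy:
H(A,B) = -[(1/6)·log₂(1/6) + (5/12)·log₂(5/12) + (5/12)·log₂(5/12)]
  = 0.4308 + 0.5263 + 0.5263
  = 1.4834 bits

All three agree: H(A,B) = 1.4834 bits ✓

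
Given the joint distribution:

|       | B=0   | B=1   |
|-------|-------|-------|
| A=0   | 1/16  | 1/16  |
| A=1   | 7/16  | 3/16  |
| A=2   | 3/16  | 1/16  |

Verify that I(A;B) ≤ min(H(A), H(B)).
Marginal P(A) (row sums):
  P(A=0) = 1/16 + 1/16 = 1/8
  P(A=1) = 7/16 + 3/16 = 5/8
  P(A=2) = 3/16 + 1/16 = 1/4
Marginal P(B) (column sums):
  P(B=0) = 1/16 + 7/16 + 3/16 = 11/16
  P(B=1) = 1/16 + 3/16 + 1/16 = 5/16

H(A) = -[(1/8)·log₂(1/8) + (5/8)·log₂(5/8) + (1/4)·log₂(1/4)]
  = 0.3750 + 0.4238 + 0.5000
  = 1.2988 bits
H(B) = -[(11/16)·log₂(11/16) + (5/16)·log₂(5/16)]
  = 0.3716 + 0.5244
  = 0.8960 bits
H(A,B) = -[(1/16)·log₂(1/16) + (1/16)·log₂(1/16) + (7/16)·log₂(7/16) + (3/16)·log₂(3/16) + (3/16)·log₂(3/16) + (1/16)·log₂(1/16)]
  = 0.2500 + 0.2500 + 0.5218 + 0.4528 + 0.4528 + 0.2500
  = 2.1774 bits

I(A;B) = H(A) + H(B) - H(A,B)
  = 1.2988 + 0.8960 - 2.1774
  = 0.0174 bits

min(H(A), H(B)) = min(1.2988, 0.8960) = 0.8960 bits
Since 0.0174 ≤ 0.8960, the bound is satisfied ✓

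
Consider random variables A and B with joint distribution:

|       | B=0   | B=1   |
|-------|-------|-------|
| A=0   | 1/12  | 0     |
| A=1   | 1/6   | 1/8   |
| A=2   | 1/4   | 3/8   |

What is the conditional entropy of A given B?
Marginal P(B) (column sums):
  P(B=0) = 1/12 + 1/6 + 1/4 = 1/2
  P(B=1) = 0 + 1/8 + 3/8 = 1/2

H(A|B) = -Σ P(A,B)·log₂ P(A|B), where P(A|B) = P(A,B) / P(B)
  (cells with P(A,B) = 0 contribute 0)
  (A=0,B=0): P(A|B) = (1/12)/(1/2) = 1/6;  -(1/12)·log₂(1/6) = 0.2154
  (A=1,B=0): P(A|B) = (1/6)/(1/2) = 1/3;  -(1/6)·log₂(1/3) = 0.2642
  (A=1,B=1): P(A|B) = (1/8)/(1/2) = 1/4;  -(1/8)·log₂(1/4) = 0.2500
  (A=2,B=0): P(A|B) = (1/4)/(1/2) = 1/2;  -(1/4)·log₂(1/2) = 0.2500
  (A=2,B=1): P(A|B) = (3/8)/(1/2) = 3/4;  -(3/8)·log₂(3/4) = 0.1556
H(A|B) = 0.2154 + 0.2642 + 0.2500 + 0.2500 + 0.1556
  = 1.1352 bits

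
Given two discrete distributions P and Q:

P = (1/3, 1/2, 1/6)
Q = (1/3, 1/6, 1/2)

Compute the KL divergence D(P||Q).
D(P||Q) = Σ P(i) log₂(P(i)/Q(i))
  i=0: (1/3) × log₂((1/3)/(1/3)) = (1/3) × log₂(1) = 0.0000
  i=1: (1/2) × log₂((1/2)/(1/6)) = (1/2) × log₂(3) = 0.7925
  i=2: (1/6) × log₂((1/6)/(1/2)) = (1/6) × log₂(1/3) = -0.2642
D(P||Q) = 0.0000 + 0.7925 - 0.2642
  = 0.5283 bits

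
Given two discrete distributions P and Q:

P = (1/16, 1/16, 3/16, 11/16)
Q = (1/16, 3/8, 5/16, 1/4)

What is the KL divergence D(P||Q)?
D(P||Q) = Σ P(i) log₂(P(i)/Q(i))
  i=0: (1/16) × log₂((1/16)/(1/16)) = (1/16) × log₂(1) = 0.0000
  i=1: (1/16) × log₂((1/16)/(3/8)) = (1/16) × log₂(1/6) = -0.1616
  i=2: (3/16) × log₂((3/16)/(5/16)) = (3/16) × log₂(3/5) = -0.1382
  i=3: (11/16) × log₂((11/16)/(1/4)) = (11/16) × log₂(11/4) = 1.0034
D(P||Q) = 0.0000 - 0.1616 - 0.1382 + 1.0034
  = 0.7036 bits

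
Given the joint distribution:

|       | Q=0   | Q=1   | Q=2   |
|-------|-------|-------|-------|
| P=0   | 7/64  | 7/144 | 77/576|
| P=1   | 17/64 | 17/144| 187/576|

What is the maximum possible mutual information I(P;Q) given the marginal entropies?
The upper bound on mutual information is I(P;Q) ≤ min(H(P), H(Q)).

Marginal P(P) (row sums):
  P(P=0) = 7/64 + 7/144 + 77/576 = 7/24
  P(P=1) = 17/64 + 17/144 + 187/576 = 17/24
Marginal P(Q) (column sums):
  P(Q=0) = 7/64 + 17/64 = 3/8
  P(Q=1) = 7/144 + 17/144 = 1/6
  P(Q=2) = 77/576 + 187/576 = 11/24

H(P) = -[(7/24)·log₂(7/24) + (17/24)·log₂(17/24)]
  = 0.5185 + 0.3524
  = 0.8709 bits
H(Q) = -[(3/8)·log₂(3/8) + (1/6)·log₂(1/6) + (11/24)·log₂(11/24)]
  = 0.5306 + 0.4308 + 0.5159
  = 1.4773 bits

Maximum possible I(P;Q) = min(0.8709, 1.4773) = 0.8709 bits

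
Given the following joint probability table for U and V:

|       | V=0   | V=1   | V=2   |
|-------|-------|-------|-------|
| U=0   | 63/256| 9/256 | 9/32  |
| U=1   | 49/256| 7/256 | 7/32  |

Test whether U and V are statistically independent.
Marginal P(U) (row sums):
  P(U=0) = 63/256 + 9/256 + 9/32 = 9/16
  P(U=1) = 49/256 + 7/256 + 7/32 = 7/16
Marginal P(V) (column sums):
  P(V=0) = 63/256 + 49/256 = 7/16
  P(V=1) = 9/256 + 7/256 = 1/16
  P(V=2) = 9/32 + 7/32 = 1/2

U and V are independent iff P(U=i,V=j) = P(U=i)·P(V=j) for every cell.
  P(U=0)·P(V=0) = 9/16 × 7/16 = 63/256 = P(U=0,V=0) ✓
  P(U=0)·P(V=1) = 9/16 × 1/16 = 9/256 = P(U=0,V=1) ✓
  P(U=0)·P(V=2) = 9/16 × 1/2 = 9/32 = P(U=0,V=2) ✓
  P(U=1)·P(V=0) = 7/16 × 7/16 = 49/256 = P(U=1,V=0) ✓
  P(U=1)·P(V=1) = 7/16 × 1/16 = 7/256 = P(U=1,V=1) ✓
  P(U=1)·P(V=2) = 7/16 × 1/2 = 7/32 = P(U=1,V=2) ✓

Yes, U and V are independent: every cell factors, so I(U;V) = 0 bits.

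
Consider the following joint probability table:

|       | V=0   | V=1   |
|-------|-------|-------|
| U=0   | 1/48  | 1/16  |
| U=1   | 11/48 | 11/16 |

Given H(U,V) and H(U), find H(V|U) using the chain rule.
From the chain rule: H(U,V) = H(U) + H(V|U)
Therefore: H(V|U) = H(U,V) - H(U)

H(U,V) = -[(1/48)·log₂(1/48) + (1/16)·log₂(1/16) + (11/48)·log₂(11/48) + (11/16)·log₂(11/16)]
  = 0.1164 + 0.2500 + 0.4871 + 0.3716
  = 1.2251 bits
Marginal P(U) (row sums):
  P(U=0) = 1/48 + 1/16 = 1/12
  P(U=1) = 11/48 + 11/16 = 11/12
H(U) = -[(1/12)·log₂(1/12) + (11/12)·log₂(11/12)]
  = 0.2987 + 0.1151
  = 0.4138 bits

H(V|U) = 1.2251 - 0.4138 = 0.8113 bits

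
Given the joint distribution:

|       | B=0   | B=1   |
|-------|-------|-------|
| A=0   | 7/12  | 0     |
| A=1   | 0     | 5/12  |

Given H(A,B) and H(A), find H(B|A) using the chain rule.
From the chain rule: H(A,B) = H(A) + H(B|A)
Therefore: H(B|A) = H(A,B) - H(A)

H(A,B) = -[(7/12)·log₂(7/12) + (5/12)·log₂(5/12)]
  = 0.4536 + 0.5263
  = 0.9799 bits
Marginal P(A) (row sums):
  P(A=0) = 7/12 + 0 = 7/12
  P(A=1) = 0 + 5/12 = 5/12
H(A) = -[(7/12)·log₂(7/12) + (5/12)·log₂(5/12)]
  = 0.4536 + 0.5263
  = 0.9799 bits

H(B|A) = 0.9799 - 0.9799 = 0.0000 bits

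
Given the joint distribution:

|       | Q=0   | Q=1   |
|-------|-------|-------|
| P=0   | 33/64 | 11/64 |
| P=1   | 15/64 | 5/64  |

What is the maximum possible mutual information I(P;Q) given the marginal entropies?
The upper bound on mutual information is I(P;Q) ≤ min(H(P), H(Q)).

Marginal P(P) (row sums):
  P(P=0) = 33/64 + 11/64 = 11/16
  P(P=1) = 15/64 + 5/64 = 5/16
Marginal P(Q) (column sums):
  P(Q=0) = 33/64 + 15/64 = 3/4
  P(Q=1) = 11/64 + 5/64 = 1/4

H(P) = -[(11/16)·log₂(11/16) + (5/16)·log₂(5/16)]
  = 0.3716 + 0.5244
  = 0.8960 bits
H(Q) = -[(3/4)·log₂(3/4) + (1/4)·log₂(1/4)]
  = 0.3113 + 0.5000
  = 0.8113 bits

Maximum possible I(P;Q) = min(0.8960, 0.8113) = 0.8113 bits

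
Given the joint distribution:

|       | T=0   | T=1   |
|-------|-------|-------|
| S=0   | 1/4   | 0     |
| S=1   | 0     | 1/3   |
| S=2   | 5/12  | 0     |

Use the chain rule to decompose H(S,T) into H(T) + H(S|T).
By the chain rule: H(S,T) = H(T) + H(S|T)

Marginal P(T) (column sums):
  P(T=0) = 1/4 + 0 + 5/12 = 2/3
  P(T=1) = 0 + 1/3 + 0 = 1/3
H(T) = -[(2/3)·log₂(2/3) + (1/3)·log₂(1/3)]
  = 0.3900 + 0.5283
  = 0.9183 bits
H(S|T) = -Σ P(S,T)·log₂ P(S|T), where P(S|T) = P(S,T) / P(T)
  (cells with P(S,T) = 0 contribute 0)
  (S=0,T=0): P(S|T) = (1/4)/(2/3) = 3/8;  -(1/4)·log₂(3/8) = 0.3538
  (S=1,T=1): P(S|T) = (1/3)/(1/3) = 1;  -(1/3)·log₂(1) = 0.0000
  (S=2,T=0): P(S|T) = (5/12)/(2/3) = 5/8;  -(5/12)·log₂(5/8) = 0.2825
H(S|T) = 0.3538 + 0.0000 + 0.2825
  = 0.6363 bits

H(S,T) = H(T) + H(S|T) = 0.9183 + 0.6363 = 1.5546 bits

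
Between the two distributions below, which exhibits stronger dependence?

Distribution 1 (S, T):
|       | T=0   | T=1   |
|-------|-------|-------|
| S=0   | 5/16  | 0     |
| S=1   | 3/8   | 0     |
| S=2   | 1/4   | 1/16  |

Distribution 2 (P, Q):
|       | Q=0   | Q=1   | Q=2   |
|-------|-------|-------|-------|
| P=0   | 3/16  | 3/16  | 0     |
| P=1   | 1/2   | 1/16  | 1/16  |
Distribution 1 (S, T):
Marginal P(S) (row sums):
  P(S=0) = 5/16 + 0 = 5/16
  P(S=1) = 3/8 + 0 = 3/8
  P(S=2) = 1/4 + 1/16 = 5/16
Marginal P(T) (column sums):
  P(T=0) = 5/16 + 3/8 + 1/4 = 15/16
  P(T=1) = 0 + 0 + 1/16 = 1/16

H(S) = -[(5/16)·log₂(5/16) + (3/8)·log₂(3/8) + (5/16)·log₂(5/16)]
  = 0.5244 + 0.5306 + 0.5244
  = 1.5794 bits
H(T) = -[(15/16)·log₂(15/16) + (1/16)·log₂(1/16)]
  = 0.0873 + 0.2500
  = 0.3373 bits
H(S,T) = -[(5/16)·log₂(5/16) + (3/8)·log₂(3/8) + (1/4)·log₂(1/4) + (1/16)·log₂(1/16)]
  = 0.5244 + 0.5306 + 0.5000 + 0.2500
  = 1.8050 bits

I(S;T) = H(S) + H(T) - H(S,T)
  = 1.5794 + 0.3373 - 1.8050
  = 0.1117 bits

Distribution 2 (P, Q):
Marginal P(P) (row sums):
  P(P=0) = 3/16 + 3/16 + 0 = 3/8
  P(P=1) = 1/2 + 1/16 + 1/16 = 5/8
Marginal P(Q) (column sums):
  P(Q=0) = 3/16 + 1/2 = 11/16
  P(Q=1) = 3/16 + 1/16 = 1/4
  P(Q=2) = 0 + 1/16 = 1/16

H(P) = -[(3/8)·log₂(3/8) + (5/8)·log₂(5/8)]
  = 0.5306 + 0.4238
  = 0.9544 bits
H(Q) = -[(11/16)·log₂(11/16) + (1/4)·log₂(1/4) + (1/16)·log₂(1/16)]
  = 0.3716 + 0.5000 + 0.2500
  = 1.1216 bits
H(P,Q) = -[(3/16)·log₂(3/16) + (3/16)·log₂(3/16) + (1/2)·log₂(1/2) + (1/16)·log₂(1/16) + (1/16)·log₂(1/16)]
  = 0.4528 + 0.4528 + 0.5000 + 0.2500 + 0.2500
  = 1.9056 bits

I(P;Q) = H(P) + H(Q) - H(P,Q)
  = 0.9544 + 1.1216 - 1.9056
  = 0.1704 bits

I(P;Q) = 0.1704 bits > I(S;T) = 0.1117 bits, so (P, Q) has the higher mutual information (stronger dependence).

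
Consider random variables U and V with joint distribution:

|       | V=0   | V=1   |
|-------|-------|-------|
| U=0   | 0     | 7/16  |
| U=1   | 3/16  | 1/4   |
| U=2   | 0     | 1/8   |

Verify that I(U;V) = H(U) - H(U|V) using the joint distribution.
Left side, from I(U;V) = H(U) + H(V) - H(U,V):
Marginal P(U) (row sums):
  P(U=0) = 0 + 7/16 = 7/16
  P(U=1) = 3/16 + 1/4 = 7/16
  P(U=2) = 0 + 1/8 = 1/8
Marginal P(V) (column sums):
  P(V=0) = 0 + 3/16 + 0 = 3/16
  P(V=1) = 7/16 + 1/4 + 1/8 = 13/16

H(U) = -[(7/16)·log₂(7/16) + (7/16)·log₂(7/16) + (1/8)·log₂(1/8)]
  = 0.5218 + 0.5218 + 0.3750
  = 1.4186 bits
H(V) = -[(3/16)·log₂(3/16) + (13/16)·log₂(13/16)]
  = 0.4528 + 0.2434
  = 0.6962 bits
H(U,V) = -[(7/16)·log₂(7/16) + (3/16)·log₂(3/16) + (1/4)·log₂(1/4) + (1/8)·log₂(1/8)]
  = 0.5218 + 0.4528 + 0.5000 + 0.3750
  = 1.8496 bits

I(U;V) = H(U) + H(V) - H(U,V)
  = 1.4186 + 0.6962 - 1.8496
  = 0.2652 bits

Right side, with H(U|V) computed directly from the conditional probabilities:
H(U|V) = -Σ P(U,V)·log₂ P(U|V), where P(U|V) = P(U,V) / P(V)
  (cells with P(U,V) = 0 contribute 0)
  (U=0,V=1): P(U|V) = (7/16)/(13/16) = 7/13;  -(7/16)·log₂(7/13) = 0.3907
  (U=1,V=0): P(U|V) = (3/16)/(3/16) = 1;  -(3/16)·log₂(1) = 0.0000
  (U=1,V=1): P(U|V) = (1/4)/(13/16) = 4/13;  -(1/4)·log₂(4/13) = 0.4251
  (U=2,V=1): P(U|V) = (1/8)/(13/16) = 2/13;  -(1/8)·log₂(2/13) = 0.3376
H(U|V) = 0.3907 + 0.0000 + 0.4251 + 0.3376
  = 1.1534 bits
H(U) - H(U|V) = 1.4186 - 1.1534 = 0.2652 bits

Both sides equal 0.2652 bits, so I(U;V) = H(U) - H(U|V) ✓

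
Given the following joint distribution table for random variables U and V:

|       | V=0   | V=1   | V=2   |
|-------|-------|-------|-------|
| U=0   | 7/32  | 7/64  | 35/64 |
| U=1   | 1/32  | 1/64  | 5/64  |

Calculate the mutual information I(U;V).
Marginal P(U) (row sums):
  P(U=0) = 7/32 + 7/64 + 35/64 = 7/8
  P(U=1) = 1/32 + 1/64 + 5/64 = 1/8
Marginal P(V) (column sums):
  P(V=0) = 7/32 + 1/32 = 1/4
  P(V=1) = 7/64 + 1/64 = 1/8
  P(V=2) = 35/64 + 5/64 = 5/8

H(U) = -[(7/8)·log₂(7/8) + (1/8)·log₂(1/8)]
  = 0.1686 + 0.3750
  = 0.5436 bits
H(V) = -[(1/4)·log₂(1/4) + (1/8)·log₂(1/8) + (5/8)·log₂(5/8)]
  = 0.5000 + 0.3750 + 0.4238
  = 1.2988 bits
H(U,V) = -[(7/32)·log₂(7/32) + (7/64)·log₂(7/64) + (35/64)·log₂(35/64) + (1/32)·log₂(1/32) + (1/64)·log₂(1/64) + (5/64)·log₂(5/64)]
  = 0.4796 + 0.3492 + 0.4762 + 0.1563 + 0.0938 + 0.2873
  = 1.8424 bits

I(U;V) = H(U) + H(V) - H(U,V)
  = 0.5436 + 1.2988 - 1.8424
  = 0.0000 bits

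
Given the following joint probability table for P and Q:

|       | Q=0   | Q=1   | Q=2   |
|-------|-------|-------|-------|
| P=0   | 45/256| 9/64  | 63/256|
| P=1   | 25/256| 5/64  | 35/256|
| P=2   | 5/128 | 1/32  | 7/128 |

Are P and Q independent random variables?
Marginal P(P) (row sums):
  P(P=0) = 45/256 + 9/64 + 63/256 = 9/16
  P(P=1) = 25/256 + 5/64 + 35/256 = 5/16
  P(P=2) = 5/128 + 1/32 + 7/128 = 1/8
Marginal P(Q) (column sums):
  P(Q=0) = 45/256 + 25/256 + 5/128 = 5/16
  P(Q=1) = 9/64 + 5/64 + 1/32 = 1/4
  P(Q=2) = 63/256 + 35/256 + 7/128 = 7/16

P and Q are independent iff P(P=i,Q=j) = P(P=i)·P(Q=j) for every cell.
  P(P=0)·P(Q=0) = 9/16 × 5/16 = 45/256 = P(P=0,Q=0) ✓
  P(P=0)·P(Q=1) = 9/16 × 1/4 = 9/64 = P(P=0,Q=1) ✓
  P(P=0)·P(Q=2) = 9/16 × 7/16 = 63/256 = P(P=0,Q=2) ✓
  P(P=1)·P(Q=0) = 5/16 × 5/16 = 25/256 = P(P=1,Q=0) ✓
  P(P=1)·P(Q=1) = 5/16 × 1/4 = 5/64 = P(P=1,Q=1) ✓
  P(P=1)·P(Q=2) = 5/16 × 7/16 = 35/256 = P(P=1,Q=2) ✓
  P(P=2)·P(Q=0) = 1/8 × 5/16 = 5/128 = P(P=2,Q=0) ✓
  P(P=2)·P(Q=1) = 1/8 × 1/4 = 1/32 = P(P=2,Q=1) ✓
  P(P=2)·P(Q=2) = 1/8 × 7/16 = 7/128 = P(P=2,Q=2) ✓

Yes, P and Q are independent: every cell factors, so I(P;Q) = 0 bits.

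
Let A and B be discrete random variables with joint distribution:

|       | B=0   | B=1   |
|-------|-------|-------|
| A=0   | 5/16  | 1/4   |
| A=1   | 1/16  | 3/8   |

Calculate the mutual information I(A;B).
Marginal P(A) (row sums):
  P(A=0) = 5/16 + 1/4 = 9/16
  P(A=1) = 1/16 + 3/8 = 7/16
Marginal P(B) (column sums):
  P(B=0) = 5/16 + 1/16 = 3/8
  P(B=1) = 1/4 + 3/8 = 5/8

H(A) = -[(9/16)·log₂(9/16) + (7/16)·log₂(7/16)]
  = 0.4669 + 0.5218
  = 0.9887 bits
H(B) = -[(3/8)·log₂(3/8) + (5/8)·log₂(5/8)]
  = 0.5306 + 0.4238
  = 0.9544 bits
H(A,B) = -[(5/16)·log₂(5/16) + (1/4)·log₂(1/4) + (1/16)·log₂(1/16) + (3/8)·log₂(3/8)]
  = 0.5244 + 0.5000 + 0.2500 + 0.5306
  = 1.8050 bits

I(A;B) = H(A) + H(B) - H(A,B)
  = 0.9887 + 0.9544 - 1.8050
  = 0.1381 bits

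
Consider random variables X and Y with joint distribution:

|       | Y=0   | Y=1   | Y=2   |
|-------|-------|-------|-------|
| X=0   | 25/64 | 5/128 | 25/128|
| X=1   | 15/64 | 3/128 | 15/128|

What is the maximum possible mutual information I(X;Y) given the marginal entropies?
The upper bound on mutual information is I(X;Y) ≤ min(H(X), H(Y)).

Marginal P(X) (row sums):
  P(X=0) = 25/64 + 5/128 + 25/128 = 5/8
  P(X=1) = 15/64 + 3/128 + 15/128 = 3/8
Marginal P(Y) (column sums):
  P(Y=0) = 25/64 + 15/64 = 5/8
  P(Y=1) = 5/128 + 3/128 = 1/16
  P(Y=2) = 25/128 + 15/128 = 5/16

H(X) = -[(5/8)·log₂(5/8) + (3/8)·log₂(3/8)]
  = 0.4238 + 0.5306
  = 0.9544 bits
H(Y) = -[(5/8)·log₂(5/8) + (1/16)·log₂(1/16) + (5/16)·log₂(5/16)]
  = 0.4238 + 0.2500 + 0.5244
  = 1.1982 bits

Maximum possible I(X;Y) = min(0.9544, 1.1982) = 0.9544 bits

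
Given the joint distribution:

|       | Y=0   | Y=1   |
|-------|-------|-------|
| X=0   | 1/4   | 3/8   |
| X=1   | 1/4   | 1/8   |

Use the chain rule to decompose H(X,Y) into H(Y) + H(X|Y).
By the chain rule: H(X,Y) = H(Y) + H(X|Y)

Marginal P(Y) (column sums):
  P(Y=0) = 1/4 + 1/4 = 1/2
  P(Y=1) = 3/8 + 1/8 = 1/2
H(Y) = -[(1/2)·log₂(1/2) + (1/2)·log₂(1/2)]
  = 0.5000 + 0.5000
  = 1.0000 bits
H(X|Y) = -Σ P(X,Y)·log₂ P(X|Y), where P(X|Y) = P(X,Y) / P(Y)
  (X=0,Y=0): P(X|Y) = (1/4)/(1/2) = 1/2;  -(1/4)·log₂(1/2) = 0.2500
  (X=0,Y=1): P(X|Y) = (3/8)/(1/2) = 3/4;  -(3/8)·log₂(3/4) = 0.1556
  (X=1,Y=0): P(X|Y) = (1/4)/(1/2) = 1/2;  -(1/4)·log₂(1/2) = 0.2500
  (X=1,Y=1): P(X|Y) = (1/8)/(1/2) = 1/4;  -(1/8)·log₂(1/4) = 0.2500
H(X|Y) = 0.2500 + 0.1556 + 0.2500 + 0.2500
  = 0.9056 bits

H(X,Y) = H(Y) + H(X|Y) = 1.0000 + 0.9056 = 1.9056 bits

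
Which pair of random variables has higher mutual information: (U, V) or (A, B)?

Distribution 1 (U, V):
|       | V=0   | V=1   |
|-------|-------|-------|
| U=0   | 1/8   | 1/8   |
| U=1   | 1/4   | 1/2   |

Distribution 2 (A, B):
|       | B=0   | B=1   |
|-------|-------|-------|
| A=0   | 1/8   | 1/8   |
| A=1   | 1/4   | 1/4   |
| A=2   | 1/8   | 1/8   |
Distribution 1 (U, V):
Marginal P(U) (row sums):
  P(U=0) = 1/8 + 1/8 = 1/4
  P(U=1) = 1/4 + 1/2 = 3/4
Marginal P(V) (column sums):
  P(V=0) = 1/8 + 1/4 = 3/8
  P(V=1) = 1/8 + 1/2 = 5/8

H(U) = -[(1/4)·log₂(1/4) + (3/4)·log₂(3/4)]
  = 0.5000 + 0.3113
  = 0.8113 bits
H(V) = -[(3/8)·log₂(3/8) + (5/8)·log₂(5/8)]
  = 0.5306 + 0.4238
  = 0.9544 bits
H(U,V) = -[(1/8)·log₂(1/8) + (1/8)·log₂(1/8) + (1/4)·log₂(1/4) + (1/2)·log₂(1/2)]
  = 0.3750 + 0.3750 + 0.5000 + 0.5000
  = 1.7500 bits

I(U;V) = H(U) + H(V) - H(U,V)
  = 0.8113 + 0.9544 - 1.7500
  = 0.0157 bits

Distribution 2 (A, B):
Marginal P(A) (row sums):
  P(A=0) = 1/8 + 1/8 = 1/4
  P(A=1) = 1/4 + 1/4 = 1/2
  P(A=2) = 1/8 + 1/8 = 1/4
Marginal P(B) (column sums):
  P(B=0) = 1/8 + 1/4 + 1/8 = 1/2
  P(B=1) = 1/8 + 1/4 + 1/8 = 1/2

H(A) = -[(1/4)·log₂(1/4) + (1/2)·log₂(1/2) + (1/4)·log₂(1/4)]
  = 0.5000 + 0.5000 + 0.5000
  = 1.5000 bits
H(B) = -[(1/2)·log₂(1/2) + (1/2)·log₂(1/2)]
  = 0.5000 + 0.5000
  = 1.0000 bits
H(A,B) = -[(1/8)·log₂(1/8) + (1/8)·log₂(1/8) + (1/4)·log₂(1/4) + (1/4)·log₂(1/4) + (1/8)·log₂(1/8) + (1/8)·log₂(1/8)]
  = 0.3750 + 0.3750 + 0.5000 + 0.5000 + 0.3750 + 0.3750
  = 2.5000 bits

I(A;B) = H(A) + H(B) - H(A,B)
  = 1.5000 + 1.0000 - 2.5000
  = 0.0000 bits

I(U;V) = 0.0157 bits > I(A;B) = 0.0000 bits, so (U, V) has the higher mutual information (stronger dependence).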